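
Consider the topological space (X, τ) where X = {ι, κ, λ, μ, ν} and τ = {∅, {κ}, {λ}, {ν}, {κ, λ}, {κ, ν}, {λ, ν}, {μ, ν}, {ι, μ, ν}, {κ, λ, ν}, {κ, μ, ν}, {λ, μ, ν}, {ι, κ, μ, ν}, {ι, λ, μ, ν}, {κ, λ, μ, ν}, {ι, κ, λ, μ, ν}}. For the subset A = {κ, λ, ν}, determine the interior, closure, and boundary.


int(A) = {κ, λ, ν}, cl(A) = {ι, κ, λ, μ, ν}, ∂A = {ι, μ}.

Closed sets in (X, τ) are complements of opens:
  closed(X, τ) = {∅, {ι}, {κ}, {λ}, {ι, κ}, {ι, λ}, {ι, μ}, {κ, λ}, {ι, κ, λ}, {ι, κ, μ}, {ι, λ, μ}, {ι, μ, ν}, {ι, κ, λ, μ}, {ι, κ, μ, ν}, {ι, λ, μ, ν}, {ι, κ, λ, μ, ν}}.
int(A) = ⋃ {U ∈ τ : U ⊆ A}. Opens contained in A: ∅, {κ}, {λ}, {ν}, {κ, λ}, {κ, ν}, {λ, ν}, {κ, λ, ν}.
Taking the union of these: int(A) = {κ, λ, ν}.
cl(A) = ⋂ {C closed : A ⊆ C}. Closed sets containing A: {ι, κ, λ, μ, ν}.
Intersecting these: cl(A) = {ι, κ, λ, μ, ν}.
∂A = cl(A) ∖ int(A) = {ι, κ, λ, μ, ν} ∖ {κ, λ, ν} = {ι, μ}.


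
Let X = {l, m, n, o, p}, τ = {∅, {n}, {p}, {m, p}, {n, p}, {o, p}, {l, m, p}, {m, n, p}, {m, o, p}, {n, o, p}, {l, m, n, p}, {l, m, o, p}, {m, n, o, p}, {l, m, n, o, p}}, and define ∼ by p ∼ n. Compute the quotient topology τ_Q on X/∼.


X/∼ = {[l], [m], [n=p], [o]}; |τ_Q| = 7.

Equivalence classes: [l], [m], [n=p], [o].
Quotient map π: X → X/∼ sends l ↦ [l], m ↦ [m], n ↦ [n=p], o ↦ [o], p ↦ [n=p].
For each subset V ⊆ X/∼, compute π^{-1}(V) ⊆ X and check whether π^{-1}(V) ∈ τ. V is open in τ_Q iff π^{-1}(V) ∈ τ.
  V = {}: π^{-1}(V) = ∅ ∈ τ ✓.
  V = {[l]}: π^{-1}(V) = {l} ∉ τ ✗.
  V = {[m]}: π^{-1}(V) = {m} ∉ τ ✗.
  V = {[l], [m]}: π^{-1}(V) = {l, m} ∉ τ ✗.
  V = {[n=p]}: π^{-1}(V) = {n, p} ∈ τ ✓.
  V = {[l], [n=p]}: π^{-1}(V) = {l, n, p} ∉ τ ✗.
  V = {[m], [n=p]}: π^{-1}(V) = {m, n, p} ∈ τ ✓.
  V = {[l], [m], [n=p]}: π^{-1}(V) = {l, m, n, p} ∈ τ ✓.
  V = {[o]}: π^{-1}(V) = {o} ∉ τ ✗.
  V = {[l], [o]}: π^{-1}(V) = {l, o} ∉ τ ✗.
  V = {[m], [o]}: π^{-1}(V) = {m, o} ∉ τ ✗.
  V = {[l], [m], [o]}: π^{-1}(V) = {l, m, o} ∉ τ ✗.
  V = {[n=p], [o]}: π^{-1}(V) = {n, o, p} ∈ τ ✓.
  V = {[l], [n=p], [o]}: π^{-1}(V) = {l, n, o, p} ∉ τ ✗.
  V = {[m], [n=p], [o]}: π^{-1}(V) = {m, n, o, p} ∈ τ ✓.
  V = {[l], [m], [n=p], [o]}: π^{-1}(V) = {l, m, n, o, p} ∈ τ ✓.
Open sets in the quotient: τ_Q = {{}, {[n=p]}, {[m], [n=p]}, {[l], [m], [n=p]}, {[n=p], [o]}, {[m], [n=p], [o]}, {[l], [m], [n=p], [o]}} (7 elements).


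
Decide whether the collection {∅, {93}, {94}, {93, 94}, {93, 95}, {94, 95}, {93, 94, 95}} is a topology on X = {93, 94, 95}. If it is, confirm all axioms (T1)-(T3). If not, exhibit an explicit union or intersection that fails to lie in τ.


τ is NOT a topology on X.

Axiom (T1): ∅ ∈ τ? Yes; X ∈ τ? Yes.
Axiom (T2/T3): check pairwise unions and intersections of members of τ.
Counterexample for (T3): {93, 95} ∩ {94, 95} = {95} ∉ τ. Therefore τ is NOT a topology.


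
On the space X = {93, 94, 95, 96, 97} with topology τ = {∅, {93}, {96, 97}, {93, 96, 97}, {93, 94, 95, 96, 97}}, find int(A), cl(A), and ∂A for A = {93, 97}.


int(A) = {93}, cl(A) = {93, 94, 95, 96, 97}, ∂A = {94, 95, 96, 97}.

Closed sets in (X, τ) are complements of opens:
  closed(X, τ) = {∅, {94, 95}, {93, 94, 95}, {94, 95, 96, 97}, {93, 94, 95, 96, 97}}.
int(A) = ⋃ {U ∈ τ : U ⊆ A}. Opens contained in A: ∅, {93}.
Taking the union of these: int(A) = {93}.
cl(A) = ⋂ {C closed : A ⊆ C}. Closed sets containing A: {93, 94, 95, 96, 97}.
Intersecting these: cl(A) = {93, 94, 95, 96, 97}.
∂A = cl(A) ∖ int(A) = {93, 94, 95, 96, 97} ∖ {93} = {94, 95, 96, 97}.


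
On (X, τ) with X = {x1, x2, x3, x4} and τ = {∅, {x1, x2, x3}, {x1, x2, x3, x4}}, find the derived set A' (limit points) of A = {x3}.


A' = {x1, x2, x4}

For each x ∈ X, list the open sets U ∈ τ with x ∈ U, then check whether U ∩ (A ∖ {x}) ≠ ∅ for every such U.
  x = x1: opens ∋ x are {x1, x2, x3}, {x1, x2, x3, x4}; each meets A ∖ {x1}, so x IS a limit point.
  x = x2: opens ∋ x are {x1, x2, x3}, {x1, x2, x3, x4}; each meets A ∖ {x2}, so x IS a limit point.
  x = x3: open {x1, x2, x3} ∋ x has {x1, x2, x3} ∩ (A ∖ {x3}) = ∅, so x is NOT a limit point.
  x = x4: opens ∋ x are {x1, x2, x3, x4}; each meets A ∖ {x4}, so x IS a limit point.
Collecting: A' = {x1, x2, x4}.


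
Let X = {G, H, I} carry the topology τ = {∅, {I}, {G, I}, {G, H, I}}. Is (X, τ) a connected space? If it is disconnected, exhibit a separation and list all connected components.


(X, τ) is connected.

Find clopen sets (U ∈ τ with X ∖ U ∈ τ):
  U = ∅, X ∖ U = {G, H, I} — both open, so U is clopen.
  U = {G, H, I}, X ∖ U = ∅ — both open, so U is clopen.
Only trivial clopens (∅ and X) exist, so (X, τ) is connected.
Compute connected components by grouping points that agree on all clopens:
  component: {G, H, I}


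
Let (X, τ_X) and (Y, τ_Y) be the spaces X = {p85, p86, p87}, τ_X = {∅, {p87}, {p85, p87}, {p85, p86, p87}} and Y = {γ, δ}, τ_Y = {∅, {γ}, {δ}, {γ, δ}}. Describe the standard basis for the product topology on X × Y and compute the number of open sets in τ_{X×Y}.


Basis B = {∅ × ∅, {p87} × {γ}, {p87} × {δ}, {p85, p87} × {γ}, {p85, p87} × {δ}, {p87} × {γ, δ}, {p85, p86, p87} × {γ}, {p85, p86, p87} × {δ}, {p85, p87} × {γ, δ}, {p85, p86, p87} × {γ, δ}}; |τ_{X×Y}| = 16.

Enumerate products U × V with U ∈ τ_X, V ∈ τ_Y (deduplicated):
  ∅ × ∅ = {} (∅)
  {p87} × {γ} = {(p87,γ)}
  {p87} × {δ} = {(p87,δ)}
  {p85, p87} × {γ} = {(p85,γ), (p87,γ)}
  {p85, p87} × {δ} = {(p85,δ), (p87,δ)}
  {p87} × {γ, δ} = {(p87,γ), (p87,δ)}
  {p85, p86, p87} × {γ} = {(p85,γ), (p86,γ), (p87,γ)}
  {p85, p86, p87} × {δ} = {(p85,δ), (p86,δ), (p87,δ)}
  {p85, p87} × {γ, δ} = {(p85,γ), (p85,δ), (p87,γ), (p87,δ)}
  {p85, p86, p87} × {γ, δ} = {(p85,γ), (p85,δ), (p86,γ), (p86,δ), (p87,γ), (p87,δ)}
These 10 distinct sets form the basis B.
Close under arbitrary unions to get τ_{X×Y}; counting gives |τ_{X×Y}| = 16.


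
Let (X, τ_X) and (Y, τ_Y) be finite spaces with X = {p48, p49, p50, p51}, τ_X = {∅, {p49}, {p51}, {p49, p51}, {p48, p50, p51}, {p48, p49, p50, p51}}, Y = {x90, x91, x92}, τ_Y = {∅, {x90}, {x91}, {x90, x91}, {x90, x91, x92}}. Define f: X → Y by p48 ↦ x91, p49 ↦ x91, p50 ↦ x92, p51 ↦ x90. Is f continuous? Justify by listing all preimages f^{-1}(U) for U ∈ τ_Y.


f is NOT continuous.

Compute f^{-1}(U) for each U ∈ τ_Y:
  U = ∅: f^{-1}(U) = ∅ ∈ τ_X ✓.
  U = {x90}: f^{-1}(U) = {p51} ∈ τ_X ✓.
  U = {x91}: f^{-1}(U) = {p48, p49} ∉ τ_X ✗.
  U = {x90, x91}: f^{-1}(U) = {p48, p49, p51} ∉ τ_X ✗.
  U = {x90, x91, x92}: f^{-1}(U) = {p48, p49, p50, p51} ∈ τ_X ✓.
Found U = {x91} with f^{-1}(U) = {p48, p49} not in τ_X. Therefore f is NOT continuous.


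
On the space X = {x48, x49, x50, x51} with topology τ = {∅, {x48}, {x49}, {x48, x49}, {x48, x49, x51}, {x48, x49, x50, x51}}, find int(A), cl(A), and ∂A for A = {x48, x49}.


int(A) = {x48, x49}, cl(A) = {x48, x49, x50, x51}, ∂A = {x50, x51}.

Closed sets in (X, τ) are complements of opens:
  closed(X, τ) = {∅, {x50}, {x50, x51}, {x48, x50, x51}, {x49, x50, x51}, {x48, x49, x50, x51}}.
int(A) = ⋃ {U ∈ τ : U ⊆ A}. Opens contained in A: ∅, {x48}, {x49}, {x48, x49}.
Taking the union of these: int(A) = {x48, x49}.
cl(A) = ⋂ {C closed : A ⊆ C}. Closed sets containing A: {x48, x49, x50, x51}.
Intersecting these: cl(A) = {x48, x49, x50, x51}.
∂A = cl(A) ∖ int(A) = {x48, x49, x50, x51} ∖ {x48, x49} = {x50, x51}.


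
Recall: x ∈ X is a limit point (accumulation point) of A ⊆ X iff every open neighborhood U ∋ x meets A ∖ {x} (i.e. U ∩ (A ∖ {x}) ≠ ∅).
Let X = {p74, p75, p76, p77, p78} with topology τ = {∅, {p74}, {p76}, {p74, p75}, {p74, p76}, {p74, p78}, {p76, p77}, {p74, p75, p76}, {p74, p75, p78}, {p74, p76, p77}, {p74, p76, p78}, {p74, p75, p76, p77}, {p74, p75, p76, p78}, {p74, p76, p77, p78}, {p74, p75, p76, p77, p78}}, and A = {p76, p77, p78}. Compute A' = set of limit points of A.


A' = {p77}

For each x ∈ X, list the open sets U ∈ τ with x ∈ U, then check whether U ∩ (A ∖ {x}) ≠ ∅ for every such U.
  x = p74: open {p74} ∋ x has {p74} ∩ (A ∖ {p74}) = ∅, so x is NOT a limit point.
  x = p75: open {p74, p75} ∋ x has {p74, p75} ∩ (A ∖ {p75}) = ∅, so x is NOT a limit point.
  x = p76: open {p76} ∋ x has {p76} ∩ (A ∖ {p76}) = ∅, so x is NOT a limit point.
  x = p77: opens ∋ x are {p76, p77}, {p74, p76, p77}, {p74, p75, p76, p77}, {p74, p76, p77, p78}, {p74, p75, p76, p77, p78}; each meets A ∖ {p77}, so x IS a limit point.
  x = p78: open {p74, p78} ∋ x has {p74, p78} ∩ (A ∖ {p78}) = ∅, so x is NOT a limit point.
Collecting: A' = {p77}.


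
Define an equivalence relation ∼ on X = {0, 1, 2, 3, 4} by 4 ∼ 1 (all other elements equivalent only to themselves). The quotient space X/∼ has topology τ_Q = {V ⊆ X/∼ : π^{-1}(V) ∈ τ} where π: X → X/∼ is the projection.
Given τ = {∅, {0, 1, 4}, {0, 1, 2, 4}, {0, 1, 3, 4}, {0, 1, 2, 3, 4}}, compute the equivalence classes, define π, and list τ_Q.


X/∼ = {[0], [1=4], [2], [3]}; |τ_Q| = 5.

Equivalence classes: [0], [1=4], [2], [3].
Quotient map π: X → X/∼ sends 0 ↦ [0], 1 ↦ [1=4], 2 ↦ [2], 3 ↦ [3], 4 ↦ [1=4].
For each subset V ⊆ X/∼, compute π^{-1}(V) ⊆ X and check whether π^{-1}(V) ∈ τ. V is open in τ_Q iff π^{-1}(V) ∈ τ.
  V = {}: π^{-1}(V) = ∅ ∈ τ ✓.
  V = {[0]}: π^{-1}(V) = {0} ∉ τ ✗.
  V = {[1=4]}: π^{-1}(V) = {1, 4} ∉ τ ✗.
  V = {[0], [1=4]}: π^{-1}(V) = {0, 1, 4} ∈ τ ✓.
  V = {[2]}: π^{-1}(V) = {2} ∉ τ ✗.
  V = {[0], [2]}: π^{-1}(V) = {0, 2} ∉ τ ✗.
  V = {[1=4], [2]}: π^{-1}(V) = {1, 2, 4} ∉ τ ✗.
  V = {[0], [1=4], [2]}: π^{-1}(V) = {0, 1, 2, 4} ∈ τ ✓.
  V = {[3]}: π^{-1}(V) = {3} ∉ τ ✗.
  V = {[0], [3]}: π^{-1}(V) = {0, 3} ∉ τ ✗.
  V = {[1=4], [3]}: π^{-1}(V) = {1, 3, 4} ∉ τ ✗.
  V = {[0], [1=4], [3]}: π^{-1}(V) = {0, 1, 3, 4} ∈ τ ✓.
  V = {[2], [3]}: π^{-1}(V) = {2, 3} ∉ τ ✗.
  V = {[0], [2], [3]}: π^{-1}(V) = {0, 2, 3} ∉ τ ✗.
  V = {[1=4], [2], [3]}: π^{-1}(V) = {1, 2, 3, 4} ∉ τ ✗.
  V = {[0], [1=4], [2], [3]}: π^{-1}(V) = {0, 1, 2, 3, 4} ∈ τ ✓.
Open sets in the quotient: τ_Q = {{}, {[0], [1=4]}, {[0], [1=4], [2]}, {[0], [1=4], [3]}, {[0], [1=4], [2], [3]}} (5 elements).


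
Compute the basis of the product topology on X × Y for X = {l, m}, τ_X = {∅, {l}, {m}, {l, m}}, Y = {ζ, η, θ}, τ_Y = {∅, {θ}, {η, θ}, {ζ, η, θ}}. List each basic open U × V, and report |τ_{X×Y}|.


Basis B = {∅ × ∅, {l} × {θ}, {m} × {θ}, {l} × {η, θ}, {l, m} × {θ}, {m} × {η, θ}, {l} × {ζ, η, θ}, {m} × {ζ, η, θ}, {l, m} × {η, θ}, {l, m} × {ζ, η, θ}}; |τ_{X×Y}| = 16.

Enumerate products U × V with U ∈ τ_X, V ∈ τ_Y (deduplicated):
  ∅ × ∅ = {} (∅)
  {l} × {θ} = {(l,θ)}
  {m} × {θ} = {(m,θ)}
  {l} × {η, θ} = {(l,η), (l,θ)}
  {l, m} × {θ} = {(l,θ), (m,θ)}
  {m} × {η, θ} = {(m,η), (m,θ)}
  {l} × {ζ, η, θ} = {(l,ζ), (l,η), (l,θ)}
  {m} × {ζ, η, θ} = {(m,ζ), (m,η), (m,θ)}
  {l, m} × {η, θ} = {(l,η), (l,θ), (m,η), (m,θ)}
  {l, m} × {ζ, η, θ} = {(l,ζ), (l,η), (l,θ), (m,ζ), (m,η), (m,θ)}
These 10 distinct sets form the basis B.
Close under arbitrary unions to get τ_{X×Y}; counting gives |τ_{X×Y}| = 16.


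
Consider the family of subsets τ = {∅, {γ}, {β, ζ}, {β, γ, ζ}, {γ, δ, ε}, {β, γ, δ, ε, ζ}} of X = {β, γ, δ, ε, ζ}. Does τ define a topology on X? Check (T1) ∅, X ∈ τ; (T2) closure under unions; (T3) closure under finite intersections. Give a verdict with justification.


τ IS a topology on X.

Axiom (T1): ∅ ∈ τ? Yes; X ∈ τ? Yes.
Axiom (T2/T3): check pairwise unions and intersections of members of τ.
All pairwise intersections and unions checked — each lies in τ. Therefore τ satisfies (T1), (T2), (T3): it IS a topology on X.


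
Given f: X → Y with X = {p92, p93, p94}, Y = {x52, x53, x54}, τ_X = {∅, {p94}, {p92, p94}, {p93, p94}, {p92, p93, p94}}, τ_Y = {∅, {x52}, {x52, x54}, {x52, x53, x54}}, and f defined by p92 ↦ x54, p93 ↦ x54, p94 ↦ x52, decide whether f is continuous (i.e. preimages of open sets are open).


f IS continuous.

Compute f^{-1}(U) for each U ∈ τ_Y:
  U = ∅: f^{-1}(U) = ∅ ∈ τ_X ✓.
  U = {x52}: f^{-1}(U) = {p94} ∈ τ_X ✓.
  U = {x52, x54}: f^{-1}(U) = {p92, p93, p94} ∈ τ_X ✓.
  U = {x52, x53, x54}: f^{-1}(U) = {p92, p93, p94} ∈ τ_X ✓.
Every preimage lies in τ_X, so f IS continuous.


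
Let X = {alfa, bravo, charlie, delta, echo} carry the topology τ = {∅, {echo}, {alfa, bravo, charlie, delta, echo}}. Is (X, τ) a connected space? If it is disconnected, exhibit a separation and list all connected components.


(X, τ) is connected.

Find clopen sets (U ∈ τ with X ∖ U ∈ τ):
  U = ∅, X ∖ U = {alfa, bravo, charlie, delta, echo} — both open, so U is clopen.
  U = {alfa, bravo, charlie, delta, echo}, X ∖ U = ∅ — both open, so U is clopen.
Only trivial clopens (∅ and X) exist, so (X, τ) is connected.
Compute connected components by grouping points that agree on all clopens:
  component: {alfa, bravo, charlie, delta, echo}


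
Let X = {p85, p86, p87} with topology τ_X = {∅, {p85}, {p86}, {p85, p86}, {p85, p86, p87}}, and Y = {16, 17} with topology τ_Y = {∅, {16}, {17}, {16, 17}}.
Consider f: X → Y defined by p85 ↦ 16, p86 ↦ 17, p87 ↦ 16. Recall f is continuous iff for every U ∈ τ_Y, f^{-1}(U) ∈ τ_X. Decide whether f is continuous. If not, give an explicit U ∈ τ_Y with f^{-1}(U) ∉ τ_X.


f is NOT continuous.

Compute f^{-1}(U) for each U ∈ τ_Y:
  U = ∅: f^{-1}(U) = ∅ ∈ τ_X ✓.
  U = {16}: f^{-1}(U) = {p85, p87} ∉ τ_X ✗.
  U = {17}: f^{-1}(U) = {p86} ∈ τ_X ✓.
  U = {16, 17}: f^{-1}(U) = {p85, p86, p87} ∈ τ_X ✓.
Found U = {16} with f^{-1}(U) = {p85, p87} not in τ_X. Therefore f is NOT continuous.


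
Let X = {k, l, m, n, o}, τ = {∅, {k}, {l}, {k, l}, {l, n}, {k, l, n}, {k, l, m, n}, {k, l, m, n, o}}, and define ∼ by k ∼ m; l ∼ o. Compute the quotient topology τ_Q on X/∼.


X/∼ = {[k=m], [l=o], [n]}; |τ_Q| = 2.

Equivalence classes: [k=m], [l=o], [n].
Quotient map π: X → X/∼ sends k ↦ [k=m], l ↦ [l=o], m ↦ [k=m], n ↦ [n], o ↦ [l=o].
For each subset V ⊆ X/∼, compute π^{-1}(V) ⊆ X and check whether π^{-1}(V) ∈ τ. V is open in τ_Q iff π^{-1}(V) ∈ τ.
  V = {}: π^{-1}(V) = ∅ ∈ τ ✓.
  V = {[k=m]}: π^{-1}(V) = {k, m} ∉ τ ✗.
  V = {[l=o]}: π^{-1}(V) = {l, o} ∉ τ ✗.
  V = {[k=m], [l=o]}: π^{-1}(V) = {k, l, m, o} ∉ τ ✗.
  V = {[n]}: π^{-1}(V) = {n} ∉ τ ✗.
  V = {[k=m], [n]}: π^{-1}(V) = {k, m, n} ∉ τ ✗.
  V = {[l=o], [n]}: π^{-1}(V) = {l, n, o} ∉ τ ✗.
  V = {[k=m], [l=o], [n]}: π^{-1}(V) = {k, l, m, n, o} ∈ τ ✓.
Open sets in the quotient: τ_Q = {{}, {[k=m], [l=o], [n]}} (2 elements).


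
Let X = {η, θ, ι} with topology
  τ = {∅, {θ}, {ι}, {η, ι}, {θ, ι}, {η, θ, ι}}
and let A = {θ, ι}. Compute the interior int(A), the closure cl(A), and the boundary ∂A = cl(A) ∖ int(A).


int(A) = {θ, ι}, cl(A) = {η, θ, ι}, ∂A = {η}.

Closed sets in (X, τ) are complements of opens:
  closed(X, τ) = {∅, {η}, {θ}, {η, θ}, {η, ι}, {η, θ, ι}}.
int(A) = ⋃ {U ∈ τ : U ⊆ A}. Opens contained in A: ∅, {θ}, {ι}, {θ, ι}.
Taking the union of these: int(A) = {θ, ι}.
cl(A) = ⋂ {C closed : A ⊆ C}. Closed sets containing A: {η, θ, ι}.
Intersecting these: cl(A) = {η, θ, ι}.
∂A = cl(A) ∖ int(A) = {η, θ, ι} ∖ {θ, ι} = {η}.


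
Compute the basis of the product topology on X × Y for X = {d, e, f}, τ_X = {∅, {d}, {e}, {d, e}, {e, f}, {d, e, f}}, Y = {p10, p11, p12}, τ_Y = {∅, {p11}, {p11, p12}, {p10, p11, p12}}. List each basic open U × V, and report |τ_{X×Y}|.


Basis B = {∅ × ∅, {d} × {p11}, {e} × {p11}, {d} × {p11, p12}, {d, e} × {p11}, {e} × {p11, p12}, {e, f} × {p11}, {d} × {p10, p11, p12}, {d, e, f} × {p11}, {e} × {p10, p11, p12}, {d, e} × {p11, p12}, {e, f} × {p11, p12}, {d, e} × {p10, p11, p12}, {d, e, f} × {p11, p12}, {e, f} × {p10, p11, p12}, {d, e, f} × {p10, p11, p12}}; |τ_{X×Y}| = 40.

Enumerate products U × V with U ∈ τ_X, V ∈ τ_Y (deduplicated):
  ∅ × ∅ = {} (∅)
  {d} × {p11} = {(d,p11)}
  {e} × {p11} = {(e,p11)}
  {d} × {p11, p12} = {(d,p11), (d,p12)}
  {d, e} × {p11} = {(d,p11), (e,p11)}
  {e} × {p11, p12} = {(e,p11), (e,p12)}
  {e, f} × {p11} = {(e,p11), (f,p11)}
  {d} × {p10, p11, p12} = {(d,p10), (d,p11), (d,p12)}
  {d, e, f} × {p11} = {(d,p11), (e,p11), (f,p11)}
  {e} × {p10, p11, p12} = {(e,p10), (e,p11), (e,p12)}
  {d, e} × {p11, p12} = {(d,p11), (d,p12), (e,p11), (e,p12)}
  {e, f} × {p11, p12} = {(e,p11), (e,p12), (f,p11), (f,p12)}
  {d, e} × {p10, p11, p12} = {(d,p10), (d,p11), (d,p12), (e,p10), (e,p11), (e,p12)}
  {d, e, f} × {p11, p12} = {(d,p11), (d,p12), (e,p11), (e,p12), (f,p11), (f,p12)}
  {e, f} × {p10, p11, p12} = {(e,p10), (e,p11), (e,p12), (f,p10), (f,p11), (f,p12)}
  {d, e, f} × {p10, p11, p12} = {(d,p10), (d,p11), (d,p12), (e,p10), (e,p11), (e,p12), (f,p10), (f,p11), (f,p12)}
These 16 distinct sets form the basis B.
Close under arbitrary unions to get τ_{X×Y}; counting gives |τ_{X×Y}| = 40.


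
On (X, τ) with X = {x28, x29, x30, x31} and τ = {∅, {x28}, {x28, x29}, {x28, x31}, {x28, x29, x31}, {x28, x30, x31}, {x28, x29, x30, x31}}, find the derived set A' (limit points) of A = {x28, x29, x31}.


A' = {x29, x30, x31}

For each x ∈ X, list the open sets U ∈ τ with x ∈ U, then check whether U ∩ (A ∖ {x}) ≠ ∅ for every such U.
  x = x28: open {x28} ∋ x has {x28} ∩ (A ∖ {x28}) = ∅, so x is NOT a limit point.
  x = x29: opens ∋ x are {x28, x29}, {x28, x29, x31}, {x28, x29, x30, x31}; each meets A ∖ {x29}, so x IS a limit point.
  x = x30: opens ∋ x are {x28, x30, x31}, {x28, x29, x30, x31}; each meets A ∖ {x30}, so x IS a limit point.
  x = x31: opens ∋ x are {x28, x31}, {x28, x29, x31}, {x28, x30, x31}, {x28, x29, x30, x31}; each meets A ∖ {x31}, so x IS a limit point.
Collecting: A' = {x29, x30, x31}.


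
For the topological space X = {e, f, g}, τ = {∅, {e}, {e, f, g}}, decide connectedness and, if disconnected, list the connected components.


(X, τ) is connected.

Find clopen sets (U ∈ τ with X ∖ U ∈ τ):
  U = ∅, X ∖ U = {e, f, g} — both open, so U is clopen.
  U = {e, f, g}, X ∖ U = ∅ — both open, so U is clopen.
Only trivial clopens (∅ and X) exist, so (X, τ) is connected.
Compute connected components by grouping points that agree on all clopens:
  component: {e, f, g}


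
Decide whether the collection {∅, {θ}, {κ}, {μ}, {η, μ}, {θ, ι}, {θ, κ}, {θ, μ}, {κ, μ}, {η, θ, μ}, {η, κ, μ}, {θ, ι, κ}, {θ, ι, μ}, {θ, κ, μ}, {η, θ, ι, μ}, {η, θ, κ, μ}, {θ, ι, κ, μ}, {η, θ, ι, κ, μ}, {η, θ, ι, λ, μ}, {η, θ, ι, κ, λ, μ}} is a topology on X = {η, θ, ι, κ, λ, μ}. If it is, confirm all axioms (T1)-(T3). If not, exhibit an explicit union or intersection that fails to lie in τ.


τ IS a topology on X.

Axiom (T1): ∅ ∈ τ? Yes; X ∈ τ? Yes.
Axiom (T2/T3): check pairwise unions and intersections of members of τ.
All pairwise intersections and unions checked — each lies in τ. Therefore τ satisfies (T1), (T2), (T3): it IS a topology on X.


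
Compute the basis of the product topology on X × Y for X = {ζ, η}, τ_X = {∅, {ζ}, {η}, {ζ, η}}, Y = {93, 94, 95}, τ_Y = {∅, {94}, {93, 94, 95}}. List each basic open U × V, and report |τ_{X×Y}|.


Basis B = {∅ × ∅, {ζ} × {94}, {η} × {94}, {ζ, η} × {94}, {ζ} × {93, 94, 95}, {η} × {93, 94, 95}, {ζ, η} × {93, 94, 95}}; |τ_{X×Y}| = 9.

Enumerate products U × V with U ∈ τ_X, V ∈ τ_Y (deduplicated):
  ∅ × ∅ = {} (∅)
  {ζ} × {94} = {(ζ,94)}
  {η} × {94} = {(η,94)}
  {ζ, η} × {94} = {(ζ,94), (η,94)}
  {ζ} × {93, 94, 95} = {(ζ,93), (ζ,94), (ζ,95)}
  {η} × {93, 94, 95} = {(η,93), (η,94), (η,95)}
  {ζ, η} × {93, 94, 95} = {(ζ,93), (ζ,94), (ζ,95), (η,93), (η,94), (η,95)}
These 7 distinct sets form the basis B.
Close under arbitrary unions to get τ_{X×Y}; counting gives |τ_{X×Y}| = 9.


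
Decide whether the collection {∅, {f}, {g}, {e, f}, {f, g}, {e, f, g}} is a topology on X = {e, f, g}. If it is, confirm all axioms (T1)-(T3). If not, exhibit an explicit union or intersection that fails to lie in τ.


τ IS a topology on X.

Axiom (T1): ∅ ∈ τ? Yes; X ∈ τ? Yes.
Axiom (T2/T3): check pairwise unions and intersections of members of τ.
All pairwise intersections and unions checked — each lies in τ. Therefore τ satisfies (T1), (T2), (T3): it IS a topology on X.


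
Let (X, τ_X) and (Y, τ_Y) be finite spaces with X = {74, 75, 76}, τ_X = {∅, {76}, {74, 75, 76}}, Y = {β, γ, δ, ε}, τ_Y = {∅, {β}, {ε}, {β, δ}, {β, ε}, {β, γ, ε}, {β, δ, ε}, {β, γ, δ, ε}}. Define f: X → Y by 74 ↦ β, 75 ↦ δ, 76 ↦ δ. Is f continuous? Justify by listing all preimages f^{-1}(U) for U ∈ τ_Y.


f is NOT continuous.

Compute f^{-1}(U) for each U ∈ τ_Y:
  U = ∅: f^{-1}(U) = ∅ ∈ τ_X ✓.
  U = {β}: f^{-1}(U) = {74} ∉ τ_X ✗.
  U = {ε}: f^{-1}(U) = ∅ ∈ τ_X ✓.
  U = {β, δ}: f^{-1}(U) = {74, 75, 76} ∈ τ_X ✓.
  U = {β, ε}: f^{-1}(U) = {74} ∉ τ_X ✗.
  U = {β, γ, ε}: f^{-1}(U) = {74} ∉ τ_X ✗.
  U = {β, δ, ε}: f^{-1}(U) = {74, 75, 76} ∈ τ_X ✓.
  U = {β, γ, δ, ε}: f^{-1}(U) = {74, 75, 76} ∈ τ_X ✓.
Found U = {β} with f^{-1}(U) = {74} not in τ_X. Therefore f is NOT continuous.


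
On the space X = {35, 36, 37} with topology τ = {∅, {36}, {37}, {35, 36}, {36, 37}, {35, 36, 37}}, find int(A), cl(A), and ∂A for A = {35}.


int(A) = ∅, cl(A) = {35}, ∂A = {35}.

Closed sets in (X, τ) are complements of opens:
  closed(X, τ) = {∅, {35}, {37}, {35, 36}, {35, 37}, {35, 36, 37}}.
int(A) = ⋃ {U ∈ τ : U ⊆ A}. Opens contained in A: ∅.
Taking the union of these: int(A) = ∅.
cl(A) = ⋂ {C closed : A ⊆ C}. Closed sets containing A: {35}, {35, 36}, {35, 37}, {35, 36, 37}.
Intersecting these: cl(A) = {35}.
∂A = cl(A) ∖ int(A) = {35} ∖ ∅ = {35}.


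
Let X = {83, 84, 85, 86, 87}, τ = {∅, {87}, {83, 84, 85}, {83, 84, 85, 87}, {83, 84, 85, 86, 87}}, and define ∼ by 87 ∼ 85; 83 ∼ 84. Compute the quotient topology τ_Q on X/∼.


X/∼ = {[83=84], [85=87], [86]}; |τ_Q| = 3.

Equivalence classes: [83=84], [85=87], [86].
Quotient map π: X → X/∼ sends 83 ↦ [83=84], 84 ↦ [83=84], 85 ↦ [85=87], 86 ↦ [86], 87 ↦ [85=87].
For each subset V ⊆ X/∼, compute π^{-1}(V) ⊆ X and check whether π^{-1}(V) ∈ τ. V is open in τ_Q iff π^{-1}(V) ∈ τ.
  V = {}: π^{-1}(V) = ∅ ∈ τ ✓.
  V = {[83=84]}: π^{-1}(V) = {83, 84} ∉ τ ✗.
  V = {[85=87]}: π^{-1}(V) = {85, 87} ∉ τ ✗.
  V = {[83=84], [85=87]}: π^{-1}(V) = {83, 84, 85, 87} ∈ τ ✓.
  V = {[86]}: π^{-1}(V) = {86} ∉ τ ✗.
  V = {[83=84], [86]}: π^{-1}(V) = {83, 84, 86} ∉ τ ✗.
  V = {[85=87], [86]}: π^{-1}(V) = {85, 86, 87} ∉ τ ✗.
  V = {[83=84], [85=87], [86]}: π^{-1}(V) = {83, 84, 85, 86, 87} ∈ τ ✓.
Open sets in the quotient: τ_Q = {{}, {[83=84], [85=87]}, {[83=84], [85=87], [86]}} (3 elements).


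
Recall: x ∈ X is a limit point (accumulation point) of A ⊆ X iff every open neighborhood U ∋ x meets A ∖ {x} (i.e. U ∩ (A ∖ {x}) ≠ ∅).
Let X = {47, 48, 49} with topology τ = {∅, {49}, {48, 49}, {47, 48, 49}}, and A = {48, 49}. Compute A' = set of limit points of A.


A' = {47, 48}

For each x ∈ X, list the open sets U ∈ τ with x ∈ U, then check whether U ∩ (A ∖ {x}) ≠ ∅ for every such U.
  x = 47: opens ∋ x are {47, 48, 49}; each meets A ∖ {47}, so x IS a limit point.
  x = 48: opens ∋ x are {48, 49}, {47, 48, 49}; each meets A ∖ {48}, so x IS a limit point.
  x = 49: open {49} ∋ x has {49} ∩ (A ∖ {49}) = ∅, so x is NOT a limit point.
Collecting: A' = {47, 48}.


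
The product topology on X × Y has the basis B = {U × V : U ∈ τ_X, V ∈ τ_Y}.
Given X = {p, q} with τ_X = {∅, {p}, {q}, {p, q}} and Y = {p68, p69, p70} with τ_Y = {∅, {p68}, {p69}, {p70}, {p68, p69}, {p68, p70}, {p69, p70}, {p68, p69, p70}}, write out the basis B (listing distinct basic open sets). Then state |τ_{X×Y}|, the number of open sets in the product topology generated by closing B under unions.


Basis B = {∅ × ∅, {p} × {p68}, {p} × {p69}, {p} × {p70}, {q} × {p68}, {q} × {p69}, {q} × {p70}, {p} × {p68, p69}, {p} × {p68, p70}, {p, q} × {p68}, {p} × {p69, p70}, {p, q} × {p69}, {p, q} × {p70}, {q} × {p68, p69}, {q} × {p68, p70}, {q} × {p69, p70}, {p} × {p68, p69, p70}, {q} × {p68, p69, p70}, {p, q} × {p68, p69}, {p, q} × {p68, p70}, {p, q} × {p69, p70}, {p, q} × {p68, p69, p70}}; |τ_{X×Y}| = 64.

Enumerate products U × V with U ∈ τ_X, V ∈ τ_Y (deduplicated):
  ∅ × ∅ = {} (∅)
  {p} × {p68} = {(p,p68)}
  {p} × {p69} = {(p,p69)}
  {p} × {p70} = {(p,p70)}
  {q} × {p68} = {(q,p68)}
  {q} × {p69} = {(q,p69)}
  {q} × {p70} = {(q,p70)}
  {p} × {p68, p69} = {(p,p68), (p,p69)}
  {p} × {p68, p70} = {(p,p68), (p,p70)}
  {p, q} × {p68} = {(p,p68), (q,p68)}
  {p} × {p69, p70} = {(p,p69), (p,p70)}
  {p, q} × {p69} = {(p,p69), (q,p69)}
  {p, q} × {p70} = {(p,p70), (q,p70)}
  {q} × {p68, p69} = {(q,p68), (q,p69)}
  {q} × {p68, p70} = {(q,p68), (q,p70)}
  {q} × {p69, p70} = {(q,p69), (q,p70)}
  {p} × {p68, p69, p70} = {(p,p68), (p,p69), (p,p70)}
  {q} × {p68, p69, p70} = {(q,p68), (q,p69), (q,p70)}
  {p, q} × {p68, p69} = {(p,p68), (p,p69), (q,p68), (q,p69)}
  {p, q} × {p68, p70} = {(p,p68), (p,p70), (q,p68), (q,p70)}
  {p, q} × {p69, p70} = {(p,p69), (p,p70), (q,p69), (q,p70)}
  {p, q} × {p68, p69, p70} = {(p,p68), (p,p69), (p,p70), (q,p68), (q,p69), (q,p70)}
These 22 distinct sets form the basis B.
Close under arbitrary unions to get τ_{X×Y}; counting gives |τ_{X×Y}| = 64.


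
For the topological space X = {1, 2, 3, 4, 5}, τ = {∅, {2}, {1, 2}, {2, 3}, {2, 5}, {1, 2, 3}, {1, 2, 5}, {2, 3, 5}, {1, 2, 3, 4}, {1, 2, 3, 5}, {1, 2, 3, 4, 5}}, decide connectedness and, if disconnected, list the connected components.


(X, τ) is connected.

Find clopen sets (U ∈ τ with X ∖ U ∈ τ):
  U = ∅, X ∖ U = {1, 2, 3, 4, 5} — both open, so U is clopen.
  U = {1, 2, 3, 4, 5}, X ∖ U = ∅ — both open, so U is clopen.
Only trivial clopens (∅ and X) exist, so (X, τ) is connected.
Compute connected components by grouping points that agree on all clopens:
  component: {1, 2, 3, 4, 5}


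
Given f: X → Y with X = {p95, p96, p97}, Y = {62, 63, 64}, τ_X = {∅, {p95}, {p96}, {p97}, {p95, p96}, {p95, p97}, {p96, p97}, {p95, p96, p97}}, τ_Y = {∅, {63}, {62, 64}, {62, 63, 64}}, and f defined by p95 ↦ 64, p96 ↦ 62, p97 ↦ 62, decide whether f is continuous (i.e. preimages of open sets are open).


f IS continuous.

Compute f^{-1}(U) for each U ∈ τ_Y:
  U = ∅: f^{-1}(U) = ∅ ∈ τ_X ✓.
  U = {63}: f^{-1}(U) = ∅ ∈ τ_X ✓.
  U = {62, 64}: f^{-1}(U) = {p95, p96, p97} ∈ τ_X ✓.
  U = {62, 63, 64}: f^{-1}(U) = {p95, p96, p97} ∈ τ_X ✓.
Every preimage lies in τ_X, so f IS continuous.


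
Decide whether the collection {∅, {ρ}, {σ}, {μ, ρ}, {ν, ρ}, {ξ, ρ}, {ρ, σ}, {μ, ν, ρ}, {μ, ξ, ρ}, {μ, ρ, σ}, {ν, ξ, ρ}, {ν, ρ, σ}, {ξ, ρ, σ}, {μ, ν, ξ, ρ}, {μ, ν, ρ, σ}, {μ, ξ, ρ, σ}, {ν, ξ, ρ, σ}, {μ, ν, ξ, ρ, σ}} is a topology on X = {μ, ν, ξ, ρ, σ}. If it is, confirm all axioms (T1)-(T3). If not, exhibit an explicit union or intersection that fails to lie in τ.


τ IS a topology on X.

Axiom (T1): ∅ ∈ τ? Yes; X ∈ τ? Yes.
Axiom (T2/T3): check pairwise unions and intersections of members of τ.
All pairwise intersections and unions checked — each lies in τ. Therefore τ satisfies (T1), (T2), (T3): it IS a topology on X.


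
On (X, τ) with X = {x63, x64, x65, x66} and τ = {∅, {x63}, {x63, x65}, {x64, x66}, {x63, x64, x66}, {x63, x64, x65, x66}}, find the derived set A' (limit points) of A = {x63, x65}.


A' = {x65}

For each x ∈ X, list the open sets U ∈ τ with x ∈ U, then check whether U ∩ (A ∖ {x}) ≠ ∅ for every such U.
  x = x63: open {x63} ∋ x has {x63} ∩ (A ∖ {x63}) = ∅, so x is NOT a limit point.
  x = x64: open {x64, x66} ∋ x has {x64, x66} ∩ (A ∖ {x64}) = ∅, so x is NOT a limit point.
  x = x65: opens ∋ x are {x63, x65}, {x63, x64, x65, x66}; each meets A ∖ {x65}, so x IS a limit point.
  x = x66: open {x64, x66} ∋ x has {x64, x66} ∩ (A ∖ {x66}) = ∅, so x is NOT a limit point.
Collecting: A' = {x65}.


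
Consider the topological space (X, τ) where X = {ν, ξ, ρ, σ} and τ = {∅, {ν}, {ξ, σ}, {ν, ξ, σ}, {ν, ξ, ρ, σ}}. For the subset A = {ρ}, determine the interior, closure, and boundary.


int(A) = ∅, cl(A) = {ρ}, ∂A = {ρ}.

Closed sets in (X, τ) are complements of opens:
  closed(X, τ) = {∅, {ρ}, {ν, ρ}, {ξ, ρ, σ}, {ν, ξ, ρ, σ}}.
int(A) = ⋃ {U ∈ τ : U ⊆ A}. Opens contained in A: ∅.
Taking the union of these: int(A) = ∅.
cl(A) = ⋂ {C closed : A ⊆ C}. Closed sets containing A: {ρ}, {ν, ρ}, {ξ, ρ, σ}, {ν, ξ, ρ, σ}.
Intersecting these: cl(A) = {ρ}.
∂A = cl(A) ∖ int(A) = {ρ} ∖ ∅ = {ρ}.


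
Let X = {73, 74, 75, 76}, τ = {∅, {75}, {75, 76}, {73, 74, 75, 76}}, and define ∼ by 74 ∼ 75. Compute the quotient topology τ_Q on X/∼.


X/∼ = {[73], [74=75], [76]}; |τ_Q| = 2.

Equivalence classes: [73], [74=75], [76].
Quotient map π: X → X/∼ sends 73 ↦ [73], 74 ↦ [74=75], 75 ↦ [74=75], 76 ↦ [76].
For each subset V ⊆ X/∼, compute π^{-1}(V) ⊆ X and check whether π^{-1}(V) ∈ τ. V is open in τ_Q iff π^{-1}(V) ∈ τ.
  V = {}: π^{-1}(V) = ∅ ∈ τ ✓.
  V = {[73]}: π^{-1}(V) = {73} ∉ τ ✗.
  V = {[74=75]}: π^{-1}(V) = {74, 75} ∉ τ ✗.
  V = {[73], [74=75]}: π^{-1}(V) = {73, 74, 75} ∉ τ ✗.
  V = {[76]}: π^{-1}(V) = {76} ∉ τ ✗.
  V = {[73], [76]}: π^{-1}(V) = {73, 76} ∉ τ ✗.
  V = {[74=75], [76]}: π^{-1}(V) = {74, 75, 76} ∉ τ ✗.
  V = {[73], [74=75], [76]}: π^{-1}(V) = {73, 74, 75, 76} ∈ τ ✓.
Open sets in the quotient: τ_Q = {{}, {[73], [74=75], [76]}} (2 elements).


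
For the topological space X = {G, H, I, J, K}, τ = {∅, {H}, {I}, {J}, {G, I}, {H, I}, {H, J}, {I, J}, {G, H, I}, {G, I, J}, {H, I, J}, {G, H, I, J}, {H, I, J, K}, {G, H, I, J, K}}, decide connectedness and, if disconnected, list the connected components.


(X, τ) is connected.

Find clopen sets (U ∈ τ with X ∖ U ∈ τ):
  U = ∅, X ∖ U = {G, H, I, J, K} — both open, so U is clopen.
  U = {G, H, I, J, K}, X ∖ U = ∅ — both open, so U is clopen.
Only trivial clopens (∅ and X) exist, so (X, τ) is connected.
Compute connected components by grouping points that agree on all clopens:
  component: {G, H, I, J, K}


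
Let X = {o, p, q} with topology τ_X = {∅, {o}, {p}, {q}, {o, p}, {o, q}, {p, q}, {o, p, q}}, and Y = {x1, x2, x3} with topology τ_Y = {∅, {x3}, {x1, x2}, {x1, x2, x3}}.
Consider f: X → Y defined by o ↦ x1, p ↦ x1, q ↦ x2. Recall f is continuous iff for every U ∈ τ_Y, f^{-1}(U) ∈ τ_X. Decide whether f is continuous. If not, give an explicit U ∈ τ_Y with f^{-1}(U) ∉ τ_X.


f IS continuous.

Compute f^{-1}(U) for each U ∈ τ_Y:
  U = ∅: f^{-1}(U) = ∅ ∈ τ_X ✓.
  U = {x3}: f^{-1}(U) = ∅ ∈ τ_X ✓.
  U = {x1, x2}: f^{-1}(U) = {o, p, q} ∈ τ_X ✓.
  U = {x1, x2, x3}: f^{-1}(U) = {o, p, q} ∈ τ_X ✓.
Every preimage lies in τ_X, so f IS continuous.


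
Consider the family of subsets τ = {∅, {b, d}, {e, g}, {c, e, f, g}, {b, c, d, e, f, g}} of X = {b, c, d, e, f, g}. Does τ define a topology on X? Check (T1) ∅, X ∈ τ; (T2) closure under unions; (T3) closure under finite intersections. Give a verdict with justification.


τ is NOT a topology on X.

Axiom (T1): ∅ ∈ τ? Yes; X ∈ τ? Yes.
Axiom (T2/T3): check pairwise unions and intersections of members of τ.
Counterexample for (T2): {b, d} ∪ {e, g} = {b, d, e, g} ∉ τ. Therefore τ is NOT a topology.


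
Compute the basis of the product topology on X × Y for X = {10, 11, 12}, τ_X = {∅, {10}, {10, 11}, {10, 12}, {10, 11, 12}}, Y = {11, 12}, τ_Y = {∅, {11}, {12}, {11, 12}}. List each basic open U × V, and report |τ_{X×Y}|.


Basis B = {∅ × ∅, {10} × {11}, {10} × {12}, {10} × {11, 12}, {10, 11} × {11}, {10, 12} × {11}, {10, 11} × {12}, {10, 12} × {12}, {10, 11, 12} × {11}, {10, 11, 12} × {12}, {10, 11} × {11, 12}, {10, 12} × {11, 12}, {10, 11, 12} × {11, 12}}; |τ_{X×Y}| = 25.

Enumerate products U × V with U ∈ τ_X, V ∈ τ_Y (deduplicated):
  ∅ × ∅ = {} (∅)
  {10} × {11} = {(10,11)}
  {10} × {12} = {(10,12)}
  {10} × {11, 12} = {(10,11), (10,12)}
  {10, 11} × {11} = {(10,11), (11,11)}
  {10, 12} × {11} = {(10,11), (12,11)}
  {10, 11} × {12} = {(10,12), (11,12)}
  {10, 12} × {12} = {(10,12), (12,12)}
  {10, 11, 12} × {11} = {(10,11), (11,11), (12,11)}
  {10, 11, 12} × {12} = {(10,12), (11,12), (12,12)}
  {10, 11} × {11, 12} = {(10,11), (10,12), (11,11), (11,12)}
  {10, 12} × {11, 12} = {(10,11), (10,12), (12,11), (12,12)}
  {10, 11, 12} × {11, 12} = {(10,11), (10,12), (11,11), (11,12), (12,11), (12,12)}
These 13 distinct sets form the basis B.
Close under arbitrary unions to get τ_{X×Y}; counting gives |τ_{X×Y}| = 25.


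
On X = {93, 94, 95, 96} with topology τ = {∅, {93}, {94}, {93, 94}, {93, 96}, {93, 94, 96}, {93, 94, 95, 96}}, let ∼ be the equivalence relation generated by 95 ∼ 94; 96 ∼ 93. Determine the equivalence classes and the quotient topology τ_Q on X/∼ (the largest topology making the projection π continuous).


X/∼ = {[93=96], [94=95]}; |τ_Q| = 3.

Equivalence classes: [93=96], [94=95].
Quotient map π: X → X/∼ sends 93 ↦ [93=96], 94 ↦ [94=95], 95 ↦ [94=95], 96 ↦ [93=96].
For each subset V ⊆ X/∼, compute π^{-1}(V) ⊆ X and check whether π^{-1}(V) ∈ τ. V is open in τ_Q iff π^{-1}(V) ∈ τ.
  V = {}: π^{-1}(V) = ∅ ∈ τ ✓.
  V = {[93=96]}: π^{-1}(V) = {93, 96} ∈ τ ✓.
  V = {[94=95]}: π^{-1}(V) = {94, 95} ∉ τ ✗.
  V = {[93=96], [94=95]}: π^{-1}(V) = {93, 94, 95, 96} ∈ τ ✓.
Open sets in the quotient: τ_Q = {{}, {[93=96]}, {[93=96], [94=95]}} (3 elements).


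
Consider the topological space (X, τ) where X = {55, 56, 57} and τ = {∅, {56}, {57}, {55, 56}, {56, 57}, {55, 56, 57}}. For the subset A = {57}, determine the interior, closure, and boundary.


int(A) = {57}, cl(A) = {57}, ∂A = ∅.

Closed sets in (X, τ) are complements of opens:
  closed(X, τ) = {∅, {55}, {57}, {55, 56}, {55, 57}, {55, 56, 57}}.
int(A) = ⋃ {U ∈ τ : U ⊆ A}. Opens contained in A: ∅, {57}.
Taking the union of these: int(A) = {57}.
cl(A) = ⋂ {C closed : A ⊆ C}. Closed sets containing A: {57}, {55, 57}, {55, 56, 57}.
Intersecting these: cl(A) = {57}.
∂A = cl(A) ∖ int(A) = {57} ∖ {57} = ∅.


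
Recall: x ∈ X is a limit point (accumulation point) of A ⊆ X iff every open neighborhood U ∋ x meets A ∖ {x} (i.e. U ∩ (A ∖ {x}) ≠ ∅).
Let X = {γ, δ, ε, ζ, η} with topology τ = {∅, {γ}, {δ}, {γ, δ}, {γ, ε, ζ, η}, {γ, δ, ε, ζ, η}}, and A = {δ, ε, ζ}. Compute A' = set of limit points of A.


A' = {ε, ζ, η}

For each x ∈ X, list the open sets U ∈ τ with x ∈ U, then check whether U ∩ (A ∖ {x}) ≠ ∅ for every such U.
  x = γ: open {γ} ∋ x has {γ} ∩ (A ∖ {γ}) = ∅, so x is NOT a limit point.
  x = δ: open {δ} ∋ x has {δ} ∩ (A ∖ {δ}) = ∅, so x is NOT a limit point.
  x = ε: opens ∋ x are {γ, ε, ζ, η}, {γ, δ, ε, ζ, η}; each meets A ∖ {ε}, so x IS a limit point.
  x = ζ: opens ∋ x are {γ, ε, ζ, η}, {γ, δ, ε, ζ, η}; each meets A ∖ {ζ}, so x IS a limit point.
  x = η: opens ∋ x are {γ, ε, ζ, η}, {γ, δ, ε, ζ, η}; each meets A ∖ {η}, so x IS a limit point.
Collecting: A' = {ε, ζ, η}.


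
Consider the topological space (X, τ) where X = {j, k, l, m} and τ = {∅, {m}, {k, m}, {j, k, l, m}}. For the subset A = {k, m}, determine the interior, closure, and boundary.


int(A) = {k, m}, cl(A) = {j, k, l, m}, ∂A = {j, l}.

Closed sets in (X, τ) are complements of opens:
  closed(X, τ) = {∅, {j, l}, {j, k, l}, {j, k, l, m}}.
int(A) = ⋃ {U ∈ τ : U ⊆ A}. Opens contained in A: ∅, {m}, {k, m}.
Taking the union of these: int(A) = {k, m}.
cl(A) = ⋂ {C closed : A ⊆ C}. Closed sets containing A: {j, k, l, m}.
Intersecting these: cl(A) = {j, k, l, m}.
∂A = cl(A) ∖ int(A) = {j, k, l, m} ∖ {k, m} = {j, l}.


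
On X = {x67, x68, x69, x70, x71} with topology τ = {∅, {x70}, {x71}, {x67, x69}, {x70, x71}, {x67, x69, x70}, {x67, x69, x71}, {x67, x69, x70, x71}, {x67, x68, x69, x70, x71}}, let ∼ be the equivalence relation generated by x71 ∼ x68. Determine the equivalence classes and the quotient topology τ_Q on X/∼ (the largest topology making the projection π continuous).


X/∼ = {[x67], [x68=x71], [x69], [x70]}; |τ_Q| = 5.

Equivalence classes: [x67], [x68=x71], [x69], [x70].
Quotient map π: X → X/∼ sends x67 ↦ [x67], x68 ↦ [x68=x71], x69 ↦ [x69], x70 ↦ [x70], x71 ↦ [x68=x71].
For each subset V ⊆ X/∼, compute π^{-1}(V) ⊆ X and check whether π^{-1}(V) ∈ τ. V is open in τ_Q iff π^{-1}(V) ∈ τ.
  V = {}: π^{-1}(V) = ∅ ∈ τ ✓.
  V = {[x67]}: π^{-1}(V) = {x67} ∉ τ ✗.
  V = {[x68=x71]}: π^{-1}(V) = {x68, x71} ∉ τ ✗.
  V = {[x67], [x68=x71]}: π^{-1}(V) = {x67, x68, x71} ∉ τ ✗.
  V = {[x69]}: π^{-1}(V) = {x69} ∉ τ ✗.
  V = {[x67], [x69]}: π^{-1}(V) = {x67, x69} ∈ τ ✓.
  V = {[x68=x71], [x69]}: π^{-1}(V) = {x68, x69, x71} ∉ τ ✗.
  V = {[x67], [x68=x71], [x69]}: π^{-1}(V) = {x67, x68, x69, x71} ∉ τ ✗.
  V = {[x70]}: π^{-1}(V) = {x70} ∈ τ ✓.
  V = {[x67], [x70]}: π^{-1}(V) = {x67, x70} ∉ τ ✗.
  V = {[x68=x71], [x70]}: π^{-1}(V) = {x68, x70, x71} ∉ τ ✗.
  V = {[x67], [x68=x71], [x70]}: π^{-1}(V) = {x67, x68, x70, x71} ∉ τ ✗.
  V = {[x69], [x70]}: π^{-1}(V) = {x69, x70} ∉ τ ✗.
  V = {[x67], [x69], [x70]}: π^{-1}(V) = {x67, x69, x70} ∈ τ ✓.
  V = {[x68=x71], [x69], [x70]}: π^{-1}(V) = {x68, x69, x70, x71} ∉ τ ✗.
  V = {[x67], [x68=x71], [x69], [x70]}: π^{-1}(V) = {x67, x68, x69, x70, x71} ∈ τ ✓.
Open sets in the quotient: τ_Q = {{}, {[x67], [x69]}, {[x70]}, {[x67], [x69], [x70]}, {[x67], [x68=x71], [x69], [x70]}} (5 elements).


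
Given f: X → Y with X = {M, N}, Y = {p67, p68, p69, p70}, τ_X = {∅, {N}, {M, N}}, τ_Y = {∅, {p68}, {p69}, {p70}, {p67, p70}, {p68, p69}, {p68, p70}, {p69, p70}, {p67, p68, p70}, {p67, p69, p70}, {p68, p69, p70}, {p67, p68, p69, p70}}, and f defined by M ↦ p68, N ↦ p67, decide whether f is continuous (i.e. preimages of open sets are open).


f is NOT continuous.

Compute f^{-1}(U) for each U ∈ τ_Y:
  U = ∅: f^{-1}(U) = ∅ ∈ τ_X ✓.
  U = {p68}: f^{-1}(U) = {M} ∉ τ_X ✗.
  U = {p69}: f^{-1}(U) = ∅ ∈ τ_X ✓.
  U = {p70}: f^{-1}(U) = ∅ ∈ τ_X ✓.
  U = {p67, p70}: f^{-1}(U) = {N} ∈ τ_X ✓.
  U = {p68, p69}: f^{-1}(U) = {M} ∉ τ_X ✗.
  U = {p68, p70}: f^{-1}(U) = {M} ∉ τ_X ✗.
  U = {p69, p70}: f^{-1}(U) = ∅ ∈ τ_X ✓.
  U = {p67, p68, p70}: f^{-1}(U) = {M, N} ∈ τ_X ✓.
  U = {p67, p69, p70}: f^{-1}(U) = {N} ∈ τ_X ✓.
  U = {p68, p69, p70}: f^{-1}(U) = {M} ∉ τ_X ✗.
  U = {p67, p68, p69, p70}: f^{-1}(U) = {M, N} ∈ τ_X ✓.
Found U = {p68} with f^{-1}(U) = {M} not in τ_X. Therefore f is NOT continuous.


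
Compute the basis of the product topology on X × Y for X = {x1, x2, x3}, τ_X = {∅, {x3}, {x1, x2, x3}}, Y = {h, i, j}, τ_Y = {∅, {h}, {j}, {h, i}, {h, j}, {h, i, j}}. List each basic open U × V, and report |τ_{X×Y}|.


Basis B = {∅ × ∅, {x3} × {h}, {x3} × {j}, {x3} × {h, i}, {x3} × {h, j}, {x1, x2, x3} × {h}, {x1, x2, x3} × {j}, {x3} × {h, i, j}, {x1, x2, x3} × {h, i}, {x1, x2, x3} × {h, j}, {x1, x2, x3} × {h, i, j}}; |τ_{X×Y}| = 18.

Enumerate products U × V with U ∈ τ_X, V ∈ τ_Y (deduplicated):
  ∅ × ∅ = {} (∅)
  {x3} × {h} = {(x3,h)}
  {x3} × {j} = {(x3,j)}
  {x3} × {h, i} = {(x3,h), (x3,i)}
  {x3} × {h, j} = {(x3,h), (x3,j)}
  {x1, x2, x3} × {h} = {(x1,h), (x2,h), (x3,h)}
  {x1, x2, x3} × {j} = {(x1,j), (x2,j), (x3,j)}
  {x3} × {h, i, j} = {(x3,h), (x3,i), (x3,j)}
  {x1, x2, x3} × {h, i} = {(x1,h), (x1,i), (x2,h), (x2,i), (x3,h), (x3,i)}
  {x1, x2, x3} × {h, j} = {(x1,h), (x1,j), (x2,h), (x2,j), (x3,h), (x3,j)}
  {x1, x2, x3} × {h, i, j} = {(x1,h), (x1,i), (x1,j), (x2,h), (x2,i), (x2,j), (x3,h), (x3,i), (x3,j)}
These 11 distinct sets form the basis B.
Close under arbitrary unions to get τ_{X×Y}; counting gives |τ_{X×Y}| = 18.
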